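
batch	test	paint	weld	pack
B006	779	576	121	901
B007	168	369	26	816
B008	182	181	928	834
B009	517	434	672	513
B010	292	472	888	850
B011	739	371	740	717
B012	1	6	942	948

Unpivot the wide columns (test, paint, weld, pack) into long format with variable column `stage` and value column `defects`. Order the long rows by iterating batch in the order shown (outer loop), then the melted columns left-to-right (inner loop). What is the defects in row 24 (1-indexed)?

717

28 rows total (7 × 4). Row 24: index ⌊(24-1)/4⌋ = 5 into batch → B011; (24-1) mod 4 = 3 into the melted columns → pack.
So row 24 is (B011, pack, 717); defects = 717.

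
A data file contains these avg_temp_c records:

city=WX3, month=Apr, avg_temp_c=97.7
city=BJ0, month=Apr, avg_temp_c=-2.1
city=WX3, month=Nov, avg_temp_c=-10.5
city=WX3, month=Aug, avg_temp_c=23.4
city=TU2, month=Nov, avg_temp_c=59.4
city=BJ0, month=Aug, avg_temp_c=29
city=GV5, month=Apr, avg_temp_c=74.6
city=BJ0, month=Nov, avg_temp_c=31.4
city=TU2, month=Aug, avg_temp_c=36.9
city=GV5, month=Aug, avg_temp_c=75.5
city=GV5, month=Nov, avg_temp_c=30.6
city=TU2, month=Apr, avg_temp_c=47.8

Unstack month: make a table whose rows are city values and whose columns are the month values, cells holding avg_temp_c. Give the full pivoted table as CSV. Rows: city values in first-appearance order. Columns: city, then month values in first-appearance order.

city,Apr,Nov,Aug
WX3,97.7,-10.5,23.4
BJ0,-2.1,31.4,29
TU2,47.8,59.4,36.9
GV5,74.6,30.6,75.5

Columns: city plus the 3 distinct month values (Apr, Nov, Aug).
For example, row WX3 column Apr takes avg_temp_c=97.7 from the long row (WX3, Apr).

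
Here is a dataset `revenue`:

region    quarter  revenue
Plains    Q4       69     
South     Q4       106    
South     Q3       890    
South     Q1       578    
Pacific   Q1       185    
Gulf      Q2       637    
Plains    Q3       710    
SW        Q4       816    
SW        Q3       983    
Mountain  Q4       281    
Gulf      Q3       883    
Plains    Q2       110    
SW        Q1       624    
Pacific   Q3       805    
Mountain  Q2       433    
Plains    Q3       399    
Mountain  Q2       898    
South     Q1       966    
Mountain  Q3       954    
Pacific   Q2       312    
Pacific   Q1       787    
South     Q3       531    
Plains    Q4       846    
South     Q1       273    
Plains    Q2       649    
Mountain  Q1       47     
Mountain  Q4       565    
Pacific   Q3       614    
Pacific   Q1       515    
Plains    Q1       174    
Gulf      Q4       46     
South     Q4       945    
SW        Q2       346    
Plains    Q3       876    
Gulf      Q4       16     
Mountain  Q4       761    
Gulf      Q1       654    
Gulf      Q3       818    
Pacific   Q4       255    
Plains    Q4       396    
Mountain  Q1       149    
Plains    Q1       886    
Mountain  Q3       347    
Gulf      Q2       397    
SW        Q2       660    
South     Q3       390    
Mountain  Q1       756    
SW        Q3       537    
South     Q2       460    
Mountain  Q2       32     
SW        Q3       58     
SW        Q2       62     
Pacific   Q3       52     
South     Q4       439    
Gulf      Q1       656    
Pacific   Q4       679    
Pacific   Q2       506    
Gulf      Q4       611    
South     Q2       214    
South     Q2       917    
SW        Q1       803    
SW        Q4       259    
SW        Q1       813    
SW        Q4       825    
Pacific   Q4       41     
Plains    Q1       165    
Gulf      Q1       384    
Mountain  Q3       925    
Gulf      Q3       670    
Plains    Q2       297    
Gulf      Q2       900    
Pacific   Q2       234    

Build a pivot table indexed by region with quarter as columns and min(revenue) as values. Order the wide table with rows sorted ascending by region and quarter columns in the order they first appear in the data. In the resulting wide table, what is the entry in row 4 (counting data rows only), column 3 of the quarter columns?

165

With rows sorted ascending by region, row 4 is region=Plains. quarter columns in first-appearance order: Q4, Q3, Q1, Q2; column 3 is Q1.
Long rows with region=Plains, quarter=Q1: min(174, 886, 165) = 165.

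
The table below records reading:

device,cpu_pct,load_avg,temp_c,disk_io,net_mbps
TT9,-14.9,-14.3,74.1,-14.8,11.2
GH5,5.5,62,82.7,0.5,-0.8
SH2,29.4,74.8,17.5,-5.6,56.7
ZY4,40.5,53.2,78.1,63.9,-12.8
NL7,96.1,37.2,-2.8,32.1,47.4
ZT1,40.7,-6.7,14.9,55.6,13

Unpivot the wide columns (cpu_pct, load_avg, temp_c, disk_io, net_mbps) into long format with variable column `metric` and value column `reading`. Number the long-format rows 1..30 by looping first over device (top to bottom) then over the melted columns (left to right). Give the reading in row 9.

0.5

30 rows total (6 × 5). Row 9: index ⌊(9-1)/5⌋ = 1 into device → GH5; (9-1) mod 5 = 3 into the melted columns → disk_io.
So row 9 is (GH5, disk_io, 0.5); reading = 0.5.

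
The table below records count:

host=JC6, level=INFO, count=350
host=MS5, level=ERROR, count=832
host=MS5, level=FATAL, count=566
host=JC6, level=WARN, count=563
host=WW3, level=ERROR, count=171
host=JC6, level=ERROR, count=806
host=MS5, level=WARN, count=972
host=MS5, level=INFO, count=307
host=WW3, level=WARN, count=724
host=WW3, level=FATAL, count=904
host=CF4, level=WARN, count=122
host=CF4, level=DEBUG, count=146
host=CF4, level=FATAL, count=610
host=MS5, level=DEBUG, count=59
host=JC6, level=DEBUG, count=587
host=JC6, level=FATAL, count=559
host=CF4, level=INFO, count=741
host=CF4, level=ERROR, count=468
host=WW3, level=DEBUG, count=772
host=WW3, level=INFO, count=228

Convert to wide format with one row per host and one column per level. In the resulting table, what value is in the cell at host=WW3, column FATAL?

Wide layout: rows indexed by host, columns are the 5 distinct level values (INFO, ERROR, FATAL, WARN, DEBUG).
Cell (host=WW3, level=FATAL) draws from the long row where host=WW3 and level=FATAL, which has count=904.

904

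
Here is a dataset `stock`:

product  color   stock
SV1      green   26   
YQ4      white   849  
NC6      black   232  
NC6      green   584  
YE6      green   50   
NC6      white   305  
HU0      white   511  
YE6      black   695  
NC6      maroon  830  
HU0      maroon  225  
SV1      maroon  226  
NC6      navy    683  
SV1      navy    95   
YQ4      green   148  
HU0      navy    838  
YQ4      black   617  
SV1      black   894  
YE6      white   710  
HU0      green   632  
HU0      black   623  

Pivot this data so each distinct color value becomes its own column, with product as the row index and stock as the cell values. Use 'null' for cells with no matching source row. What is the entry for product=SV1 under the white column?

null

No long-format row has product=SV1 and color=white, so the cell is null.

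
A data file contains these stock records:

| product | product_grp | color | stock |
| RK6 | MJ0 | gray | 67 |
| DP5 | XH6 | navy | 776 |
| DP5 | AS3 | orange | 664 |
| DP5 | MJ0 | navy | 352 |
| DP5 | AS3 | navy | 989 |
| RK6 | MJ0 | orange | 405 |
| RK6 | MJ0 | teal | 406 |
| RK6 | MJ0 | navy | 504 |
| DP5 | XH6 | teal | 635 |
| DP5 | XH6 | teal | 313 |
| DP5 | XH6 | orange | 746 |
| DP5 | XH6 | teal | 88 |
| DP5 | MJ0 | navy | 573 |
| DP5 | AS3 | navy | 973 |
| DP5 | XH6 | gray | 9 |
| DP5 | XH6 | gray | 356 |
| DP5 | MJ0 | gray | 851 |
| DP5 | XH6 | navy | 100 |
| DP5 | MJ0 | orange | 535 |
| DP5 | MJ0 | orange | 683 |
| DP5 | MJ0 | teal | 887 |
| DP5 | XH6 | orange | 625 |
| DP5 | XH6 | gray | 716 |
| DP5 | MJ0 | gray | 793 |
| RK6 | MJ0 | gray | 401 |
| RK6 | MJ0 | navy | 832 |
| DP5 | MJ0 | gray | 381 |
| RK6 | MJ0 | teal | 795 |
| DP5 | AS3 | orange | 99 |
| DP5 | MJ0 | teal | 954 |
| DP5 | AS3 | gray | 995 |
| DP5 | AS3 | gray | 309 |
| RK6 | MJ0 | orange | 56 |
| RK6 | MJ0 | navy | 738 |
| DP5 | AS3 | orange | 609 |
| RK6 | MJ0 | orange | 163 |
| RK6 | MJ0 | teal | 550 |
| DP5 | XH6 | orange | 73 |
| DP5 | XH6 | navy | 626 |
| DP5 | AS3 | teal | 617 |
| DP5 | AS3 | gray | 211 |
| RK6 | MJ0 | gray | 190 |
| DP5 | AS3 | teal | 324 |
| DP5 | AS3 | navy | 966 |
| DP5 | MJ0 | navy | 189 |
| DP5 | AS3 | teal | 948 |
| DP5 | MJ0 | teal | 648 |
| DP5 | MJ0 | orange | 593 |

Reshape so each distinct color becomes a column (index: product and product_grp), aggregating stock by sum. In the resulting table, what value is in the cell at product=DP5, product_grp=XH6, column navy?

1502

Rows with product=DP5, product_grp=XH6 and color=navy: stock values are 776, 100, 626.
776 + 100 + 626 = 1502.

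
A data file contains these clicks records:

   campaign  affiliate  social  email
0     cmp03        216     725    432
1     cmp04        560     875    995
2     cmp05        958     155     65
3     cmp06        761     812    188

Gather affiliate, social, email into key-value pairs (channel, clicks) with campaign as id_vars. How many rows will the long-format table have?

4 campaign values × 3 melted columns = 12 rows.

12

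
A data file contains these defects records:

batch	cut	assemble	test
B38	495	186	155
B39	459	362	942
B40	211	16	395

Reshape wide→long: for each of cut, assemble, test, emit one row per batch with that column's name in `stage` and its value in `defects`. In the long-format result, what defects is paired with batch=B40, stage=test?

395

Unpivoting turns each (batch, wide-column) pair into one long row.
The wide cell at row B40, column test holds 395, so the long row (B40, test) has defects=395.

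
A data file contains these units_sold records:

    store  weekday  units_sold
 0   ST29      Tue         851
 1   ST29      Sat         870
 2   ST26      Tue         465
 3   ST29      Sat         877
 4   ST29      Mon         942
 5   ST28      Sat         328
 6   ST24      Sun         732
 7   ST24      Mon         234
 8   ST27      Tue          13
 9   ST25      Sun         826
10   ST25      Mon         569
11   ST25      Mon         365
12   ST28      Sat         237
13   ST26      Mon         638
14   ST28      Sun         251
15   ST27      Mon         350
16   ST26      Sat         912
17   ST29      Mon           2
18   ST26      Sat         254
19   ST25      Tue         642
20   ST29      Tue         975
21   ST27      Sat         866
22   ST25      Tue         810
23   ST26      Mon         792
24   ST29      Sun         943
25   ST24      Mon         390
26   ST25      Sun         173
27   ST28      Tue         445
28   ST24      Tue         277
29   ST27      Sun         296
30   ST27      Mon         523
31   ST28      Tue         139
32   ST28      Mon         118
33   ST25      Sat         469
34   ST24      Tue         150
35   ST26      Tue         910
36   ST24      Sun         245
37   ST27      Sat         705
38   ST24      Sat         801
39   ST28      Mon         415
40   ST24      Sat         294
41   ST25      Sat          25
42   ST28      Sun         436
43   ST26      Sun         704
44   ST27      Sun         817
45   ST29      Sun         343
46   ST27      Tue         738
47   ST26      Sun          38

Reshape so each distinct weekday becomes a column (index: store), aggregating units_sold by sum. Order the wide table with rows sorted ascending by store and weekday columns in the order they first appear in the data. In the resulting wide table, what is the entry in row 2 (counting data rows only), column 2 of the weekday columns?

494

With rows sorted ascending by store, row 2 is store=ST25. weekday columns in first-appearance order: Tue, Sat, Mon, Sun; column 2 is Sat.
Long rows with store=ST25, weekday=Sat: 469 + 25 = 494.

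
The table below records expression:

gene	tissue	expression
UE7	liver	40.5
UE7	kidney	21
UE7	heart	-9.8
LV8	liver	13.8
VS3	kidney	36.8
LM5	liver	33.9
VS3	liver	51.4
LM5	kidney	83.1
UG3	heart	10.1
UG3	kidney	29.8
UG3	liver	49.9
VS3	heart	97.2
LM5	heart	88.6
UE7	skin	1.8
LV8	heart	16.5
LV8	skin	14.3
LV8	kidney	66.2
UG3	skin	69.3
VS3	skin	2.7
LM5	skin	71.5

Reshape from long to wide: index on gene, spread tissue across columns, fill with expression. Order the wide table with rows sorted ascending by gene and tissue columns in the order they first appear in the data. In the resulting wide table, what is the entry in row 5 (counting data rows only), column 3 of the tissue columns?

With rows sorted ascending by gene, row 5 is gene=VS3. tissue columns in first-appearance order: liver, kidney, heart, skin; column 3 is heart.
Long rows with gene=VS3, tissue=heart: expression = 97.2.

97.2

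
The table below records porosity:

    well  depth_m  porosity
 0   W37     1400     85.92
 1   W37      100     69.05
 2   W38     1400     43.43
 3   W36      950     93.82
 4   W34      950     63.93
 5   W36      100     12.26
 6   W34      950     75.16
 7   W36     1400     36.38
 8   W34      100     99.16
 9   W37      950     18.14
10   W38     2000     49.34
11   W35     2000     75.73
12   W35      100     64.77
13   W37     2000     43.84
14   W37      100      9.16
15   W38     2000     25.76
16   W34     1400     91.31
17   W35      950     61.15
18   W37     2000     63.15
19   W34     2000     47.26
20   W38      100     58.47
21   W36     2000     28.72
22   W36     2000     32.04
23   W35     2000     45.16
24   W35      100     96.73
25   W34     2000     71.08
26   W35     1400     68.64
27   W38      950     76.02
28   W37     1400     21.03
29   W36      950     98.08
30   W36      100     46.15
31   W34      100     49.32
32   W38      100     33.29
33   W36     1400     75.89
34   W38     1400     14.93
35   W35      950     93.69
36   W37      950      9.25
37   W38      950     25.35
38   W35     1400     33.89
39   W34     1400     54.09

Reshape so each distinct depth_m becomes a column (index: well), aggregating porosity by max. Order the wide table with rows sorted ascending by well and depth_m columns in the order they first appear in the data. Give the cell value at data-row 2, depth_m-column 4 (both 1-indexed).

75.73

With rows sorted ascending by well, row 2 is well=W35. depth_m columns in first-appearance order: 1400, 100, 950, 2000; column 4 is 2000.
Long rows with well=W35, depth_m=2000: max(75.73, 45.16) = 75.73.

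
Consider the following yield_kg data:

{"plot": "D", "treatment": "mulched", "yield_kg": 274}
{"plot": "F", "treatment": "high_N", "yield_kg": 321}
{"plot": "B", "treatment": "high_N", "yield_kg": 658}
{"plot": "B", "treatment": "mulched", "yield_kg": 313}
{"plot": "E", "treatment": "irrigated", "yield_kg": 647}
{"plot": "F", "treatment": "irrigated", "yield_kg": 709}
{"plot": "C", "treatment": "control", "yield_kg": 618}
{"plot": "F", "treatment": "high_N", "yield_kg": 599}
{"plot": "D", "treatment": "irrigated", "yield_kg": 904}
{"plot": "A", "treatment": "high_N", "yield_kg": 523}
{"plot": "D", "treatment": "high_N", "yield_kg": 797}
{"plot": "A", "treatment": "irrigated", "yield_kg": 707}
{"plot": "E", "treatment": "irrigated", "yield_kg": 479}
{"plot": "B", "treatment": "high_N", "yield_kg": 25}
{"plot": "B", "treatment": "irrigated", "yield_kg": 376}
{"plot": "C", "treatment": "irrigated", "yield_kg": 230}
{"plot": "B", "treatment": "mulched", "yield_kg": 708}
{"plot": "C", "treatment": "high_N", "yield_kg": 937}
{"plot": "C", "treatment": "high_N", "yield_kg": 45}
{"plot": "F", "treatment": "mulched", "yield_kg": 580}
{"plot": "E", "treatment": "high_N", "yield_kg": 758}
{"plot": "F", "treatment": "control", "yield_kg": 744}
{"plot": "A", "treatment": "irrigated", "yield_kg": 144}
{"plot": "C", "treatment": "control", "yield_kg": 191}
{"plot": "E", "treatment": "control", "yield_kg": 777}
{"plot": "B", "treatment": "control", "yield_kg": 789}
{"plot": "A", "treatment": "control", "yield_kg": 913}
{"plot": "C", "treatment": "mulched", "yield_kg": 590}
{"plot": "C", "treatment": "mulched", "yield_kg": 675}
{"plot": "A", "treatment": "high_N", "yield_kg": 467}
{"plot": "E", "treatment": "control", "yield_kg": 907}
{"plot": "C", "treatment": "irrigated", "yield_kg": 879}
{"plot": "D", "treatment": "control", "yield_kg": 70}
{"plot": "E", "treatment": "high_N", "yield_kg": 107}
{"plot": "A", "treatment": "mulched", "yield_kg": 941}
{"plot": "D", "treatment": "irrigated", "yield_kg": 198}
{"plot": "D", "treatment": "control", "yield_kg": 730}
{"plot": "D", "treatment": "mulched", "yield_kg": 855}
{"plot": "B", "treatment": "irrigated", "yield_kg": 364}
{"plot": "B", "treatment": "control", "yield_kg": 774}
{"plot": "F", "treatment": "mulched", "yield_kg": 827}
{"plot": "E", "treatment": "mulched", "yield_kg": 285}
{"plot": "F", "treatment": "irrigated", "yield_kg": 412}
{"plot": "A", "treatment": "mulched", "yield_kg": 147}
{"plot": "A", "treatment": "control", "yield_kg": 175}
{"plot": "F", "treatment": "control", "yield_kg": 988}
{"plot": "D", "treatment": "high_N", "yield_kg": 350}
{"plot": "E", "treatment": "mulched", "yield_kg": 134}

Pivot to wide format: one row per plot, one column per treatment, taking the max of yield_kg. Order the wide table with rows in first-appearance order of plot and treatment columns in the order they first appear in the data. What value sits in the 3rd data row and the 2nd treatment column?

With rows in first-appearance order of plot, row 3 is plot=B. treatment columns in first-appearance order: mulched, high_N, irrigated, control; column 2 is high_N.
Long rows with plot=B, treatment=high_N: max(658, 25) = 658.

658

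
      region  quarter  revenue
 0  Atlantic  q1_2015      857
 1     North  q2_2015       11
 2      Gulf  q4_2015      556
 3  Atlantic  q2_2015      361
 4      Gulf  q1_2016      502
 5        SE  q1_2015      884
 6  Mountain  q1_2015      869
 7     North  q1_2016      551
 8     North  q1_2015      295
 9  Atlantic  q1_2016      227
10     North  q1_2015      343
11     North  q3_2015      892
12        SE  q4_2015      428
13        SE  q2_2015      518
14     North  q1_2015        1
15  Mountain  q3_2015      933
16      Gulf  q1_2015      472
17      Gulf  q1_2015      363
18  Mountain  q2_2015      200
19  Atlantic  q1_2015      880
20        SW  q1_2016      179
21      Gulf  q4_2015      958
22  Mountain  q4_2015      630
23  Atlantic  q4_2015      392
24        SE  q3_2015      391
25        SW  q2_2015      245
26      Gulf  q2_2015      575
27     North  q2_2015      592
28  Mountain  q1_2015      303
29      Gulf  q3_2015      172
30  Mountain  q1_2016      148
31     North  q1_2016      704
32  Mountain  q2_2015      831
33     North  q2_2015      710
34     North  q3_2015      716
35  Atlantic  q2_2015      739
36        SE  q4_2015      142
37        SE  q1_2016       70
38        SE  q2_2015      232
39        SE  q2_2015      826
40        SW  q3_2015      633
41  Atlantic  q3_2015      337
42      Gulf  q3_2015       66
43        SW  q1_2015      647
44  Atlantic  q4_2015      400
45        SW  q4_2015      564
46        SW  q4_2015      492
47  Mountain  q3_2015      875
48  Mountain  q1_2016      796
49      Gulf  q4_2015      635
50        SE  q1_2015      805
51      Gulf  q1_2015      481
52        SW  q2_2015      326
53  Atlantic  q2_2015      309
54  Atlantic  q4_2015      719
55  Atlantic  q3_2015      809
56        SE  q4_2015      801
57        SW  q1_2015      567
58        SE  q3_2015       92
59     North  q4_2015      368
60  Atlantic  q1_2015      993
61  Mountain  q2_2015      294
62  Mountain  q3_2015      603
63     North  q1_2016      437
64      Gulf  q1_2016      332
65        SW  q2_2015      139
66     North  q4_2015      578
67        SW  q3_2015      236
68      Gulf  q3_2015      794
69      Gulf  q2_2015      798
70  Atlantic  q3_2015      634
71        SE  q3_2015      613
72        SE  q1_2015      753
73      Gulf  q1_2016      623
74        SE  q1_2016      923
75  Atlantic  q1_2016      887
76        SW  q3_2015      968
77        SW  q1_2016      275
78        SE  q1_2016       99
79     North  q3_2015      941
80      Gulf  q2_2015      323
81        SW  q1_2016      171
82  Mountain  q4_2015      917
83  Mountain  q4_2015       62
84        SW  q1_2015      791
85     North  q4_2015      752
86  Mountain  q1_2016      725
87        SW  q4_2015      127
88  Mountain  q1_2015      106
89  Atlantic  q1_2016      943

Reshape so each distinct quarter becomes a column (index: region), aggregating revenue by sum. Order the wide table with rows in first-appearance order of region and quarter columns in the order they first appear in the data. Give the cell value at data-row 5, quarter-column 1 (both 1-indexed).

With rows in first-appearance order of region, row 5 is region=Mountain. quarter columns in first-appearance order: q1_2015, q2_2015, q4_2015, q1_2016, q3_2015; column 1 is q1_2015.
Long rows with region=Mountain, quarter=q1_2015: 869 + 303 + 106 = 1278.

1278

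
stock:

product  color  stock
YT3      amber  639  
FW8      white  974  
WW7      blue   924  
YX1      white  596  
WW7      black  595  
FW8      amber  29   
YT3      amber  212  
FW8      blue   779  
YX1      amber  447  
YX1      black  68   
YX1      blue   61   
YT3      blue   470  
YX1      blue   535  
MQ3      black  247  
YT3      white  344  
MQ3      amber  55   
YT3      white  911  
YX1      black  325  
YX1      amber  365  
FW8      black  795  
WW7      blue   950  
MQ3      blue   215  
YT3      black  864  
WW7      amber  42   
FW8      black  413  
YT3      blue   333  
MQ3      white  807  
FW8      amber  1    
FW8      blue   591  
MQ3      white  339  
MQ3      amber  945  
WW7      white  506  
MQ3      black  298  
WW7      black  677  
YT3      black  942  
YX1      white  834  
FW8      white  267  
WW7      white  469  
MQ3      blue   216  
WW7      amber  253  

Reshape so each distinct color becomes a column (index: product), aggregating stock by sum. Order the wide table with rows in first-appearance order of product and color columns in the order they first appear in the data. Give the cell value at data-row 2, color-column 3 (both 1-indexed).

1370

With rows in first-appearance order of product, row 2 is product=FW8. color columns in first-appearance order: amber, white, blue, black; column 3 is blue.
Long rows with product=FW8, color=blue: 779 + 591 = 1370.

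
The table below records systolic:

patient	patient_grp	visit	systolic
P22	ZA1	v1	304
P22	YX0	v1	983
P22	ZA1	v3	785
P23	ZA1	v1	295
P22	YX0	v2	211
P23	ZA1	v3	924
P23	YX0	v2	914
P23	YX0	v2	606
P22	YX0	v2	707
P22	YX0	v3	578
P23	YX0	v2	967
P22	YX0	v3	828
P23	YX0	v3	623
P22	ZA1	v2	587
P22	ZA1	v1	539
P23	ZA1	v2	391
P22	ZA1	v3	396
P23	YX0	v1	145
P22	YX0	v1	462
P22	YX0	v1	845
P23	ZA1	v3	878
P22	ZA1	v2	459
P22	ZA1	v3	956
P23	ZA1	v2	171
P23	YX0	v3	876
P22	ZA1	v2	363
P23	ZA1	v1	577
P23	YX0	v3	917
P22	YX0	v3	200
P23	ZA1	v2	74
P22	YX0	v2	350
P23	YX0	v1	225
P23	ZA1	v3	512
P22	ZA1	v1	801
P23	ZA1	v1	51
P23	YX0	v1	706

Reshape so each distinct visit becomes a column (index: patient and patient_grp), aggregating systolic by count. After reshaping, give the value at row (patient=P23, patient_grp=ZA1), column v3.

Rows with patient=P23, patient_grp=ZA1 and visit=v3: systolic values are 924, 878, 512.
3 rows match — count = 3.

3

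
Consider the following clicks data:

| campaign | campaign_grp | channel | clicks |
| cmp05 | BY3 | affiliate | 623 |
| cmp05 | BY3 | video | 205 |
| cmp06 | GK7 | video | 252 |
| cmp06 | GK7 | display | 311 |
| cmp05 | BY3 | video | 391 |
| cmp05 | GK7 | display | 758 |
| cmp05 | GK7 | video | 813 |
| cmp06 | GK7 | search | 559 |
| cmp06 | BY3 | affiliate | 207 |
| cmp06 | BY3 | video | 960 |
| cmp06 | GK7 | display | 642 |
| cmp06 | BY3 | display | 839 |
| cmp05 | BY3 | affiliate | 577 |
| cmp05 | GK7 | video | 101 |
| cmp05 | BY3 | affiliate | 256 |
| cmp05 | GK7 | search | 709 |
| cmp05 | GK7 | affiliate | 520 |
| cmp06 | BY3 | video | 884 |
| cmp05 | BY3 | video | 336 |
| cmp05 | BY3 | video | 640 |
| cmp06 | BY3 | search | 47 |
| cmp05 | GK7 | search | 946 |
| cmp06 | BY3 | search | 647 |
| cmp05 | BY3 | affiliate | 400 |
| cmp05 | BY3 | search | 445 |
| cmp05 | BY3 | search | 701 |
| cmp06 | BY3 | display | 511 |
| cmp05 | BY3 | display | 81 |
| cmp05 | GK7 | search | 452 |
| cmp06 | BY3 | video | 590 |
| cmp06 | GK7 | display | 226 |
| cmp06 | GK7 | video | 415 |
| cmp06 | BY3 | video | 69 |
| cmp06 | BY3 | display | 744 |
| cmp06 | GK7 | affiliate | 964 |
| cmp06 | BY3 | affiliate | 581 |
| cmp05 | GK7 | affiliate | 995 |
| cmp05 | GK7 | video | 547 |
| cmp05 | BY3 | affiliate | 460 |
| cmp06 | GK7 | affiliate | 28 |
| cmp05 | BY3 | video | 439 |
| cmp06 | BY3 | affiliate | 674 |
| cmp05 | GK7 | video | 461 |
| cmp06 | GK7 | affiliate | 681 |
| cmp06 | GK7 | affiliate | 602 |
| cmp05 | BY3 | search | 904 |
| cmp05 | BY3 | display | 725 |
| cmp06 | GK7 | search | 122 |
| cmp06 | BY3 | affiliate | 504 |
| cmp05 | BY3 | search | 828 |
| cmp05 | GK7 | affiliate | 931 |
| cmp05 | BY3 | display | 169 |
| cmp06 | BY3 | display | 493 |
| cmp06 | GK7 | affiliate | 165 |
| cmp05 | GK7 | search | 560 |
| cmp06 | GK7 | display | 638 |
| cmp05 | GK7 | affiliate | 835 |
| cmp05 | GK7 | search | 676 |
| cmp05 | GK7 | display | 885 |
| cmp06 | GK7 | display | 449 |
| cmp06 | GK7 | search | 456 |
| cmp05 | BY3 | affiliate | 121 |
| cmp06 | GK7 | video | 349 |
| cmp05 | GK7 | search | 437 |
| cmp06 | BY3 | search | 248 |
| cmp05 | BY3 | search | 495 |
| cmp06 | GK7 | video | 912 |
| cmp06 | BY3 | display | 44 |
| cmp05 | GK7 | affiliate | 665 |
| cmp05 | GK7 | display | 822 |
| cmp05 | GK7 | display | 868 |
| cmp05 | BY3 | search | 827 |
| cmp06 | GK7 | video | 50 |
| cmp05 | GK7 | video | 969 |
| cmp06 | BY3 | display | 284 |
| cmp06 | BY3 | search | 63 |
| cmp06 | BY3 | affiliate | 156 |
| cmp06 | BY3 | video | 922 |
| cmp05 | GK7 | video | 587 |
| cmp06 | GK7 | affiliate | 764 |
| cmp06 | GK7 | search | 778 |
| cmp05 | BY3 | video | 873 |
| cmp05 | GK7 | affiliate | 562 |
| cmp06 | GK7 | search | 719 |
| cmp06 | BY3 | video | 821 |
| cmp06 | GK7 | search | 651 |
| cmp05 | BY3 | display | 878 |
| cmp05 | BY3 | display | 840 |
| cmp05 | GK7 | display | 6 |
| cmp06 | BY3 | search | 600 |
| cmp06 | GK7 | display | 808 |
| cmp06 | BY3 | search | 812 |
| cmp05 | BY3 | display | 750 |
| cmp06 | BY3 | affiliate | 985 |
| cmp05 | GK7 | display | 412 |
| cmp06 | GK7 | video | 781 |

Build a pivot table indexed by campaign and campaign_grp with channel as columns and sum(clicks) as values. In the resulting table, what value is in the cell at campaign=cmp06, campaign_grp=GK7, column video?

Rows with campaign=cmp06, campaign_grp=GK7 and channel=video: clicks values are 252, 415, 349, 912, 50, 781.
252 + 415 + 349 + 912 + 50 + 781 = 2759.

2759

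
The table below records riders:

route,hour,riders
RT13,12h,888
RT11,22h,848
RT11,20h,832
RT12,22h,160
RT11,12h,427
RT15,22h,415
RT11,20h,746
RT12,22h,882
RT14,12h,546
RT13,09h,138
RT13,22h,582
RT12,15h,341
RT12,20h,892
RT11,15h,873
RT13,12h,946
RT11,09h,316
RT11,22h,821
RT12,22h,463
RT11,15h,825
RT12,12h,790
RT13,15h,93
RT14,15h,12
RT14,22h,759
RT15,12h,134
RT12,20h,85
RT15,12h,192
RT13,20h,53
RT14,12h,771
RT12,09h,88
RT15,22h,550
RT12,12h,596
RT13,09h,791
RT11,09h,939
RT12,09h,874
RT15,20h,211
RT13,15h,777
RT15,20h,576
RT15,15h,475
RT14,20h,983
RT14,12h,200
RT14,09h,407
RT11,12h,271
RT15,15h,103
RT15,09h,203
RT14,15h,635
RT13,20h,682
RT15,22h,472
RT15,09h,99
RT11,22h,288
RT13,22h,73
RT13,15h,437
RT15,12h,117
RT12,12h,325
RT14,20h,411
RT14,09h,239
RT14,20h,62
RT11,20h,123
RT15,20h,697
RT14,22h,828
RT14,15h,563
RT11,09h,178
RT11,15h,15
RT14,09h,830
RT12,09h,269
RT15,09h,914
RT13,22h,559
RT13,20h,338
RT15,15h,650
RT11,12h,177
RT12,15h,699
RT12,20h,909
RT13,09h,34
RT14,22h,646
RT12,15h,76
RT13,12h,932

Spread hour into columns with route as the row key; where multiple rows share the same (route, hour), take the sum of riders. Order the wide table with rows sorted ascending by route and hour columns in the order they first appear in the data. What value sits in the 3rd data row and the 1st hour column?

With rows sorted ascending by route, row 3 is route=RT13. hour columns in first-appearance order: 12h, 22h, 20h, 09h, 15h; column 1 is 12h.
Long rows with route=RT13, hour=12h: 888 + 946 + 932 = 2766.

2766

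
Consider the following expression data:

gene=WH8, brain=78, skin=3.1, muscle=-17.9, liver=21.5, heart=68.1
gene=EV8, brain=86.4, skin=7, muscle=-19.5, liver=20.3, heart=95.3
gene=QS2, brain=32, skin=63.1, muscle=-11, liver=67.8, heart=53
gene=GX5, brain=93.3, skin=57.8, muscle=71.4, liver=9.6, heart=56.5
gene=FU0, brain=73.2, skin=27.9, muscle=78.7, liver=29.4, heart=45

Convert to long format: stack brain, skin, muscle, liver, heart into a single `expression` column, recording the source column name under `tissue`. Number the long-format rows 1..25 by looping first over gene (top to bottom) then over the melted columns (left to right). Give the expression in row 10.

95.3

25 rows total (5 × 5). Row 10: index ⌊(10-1)/5⌋ = 1 into gene → EV8; (10-1) mod 5 = 4 into the melted columns → heart.
So row 10 is (EV8, heart, 95.3); expression = 95.3.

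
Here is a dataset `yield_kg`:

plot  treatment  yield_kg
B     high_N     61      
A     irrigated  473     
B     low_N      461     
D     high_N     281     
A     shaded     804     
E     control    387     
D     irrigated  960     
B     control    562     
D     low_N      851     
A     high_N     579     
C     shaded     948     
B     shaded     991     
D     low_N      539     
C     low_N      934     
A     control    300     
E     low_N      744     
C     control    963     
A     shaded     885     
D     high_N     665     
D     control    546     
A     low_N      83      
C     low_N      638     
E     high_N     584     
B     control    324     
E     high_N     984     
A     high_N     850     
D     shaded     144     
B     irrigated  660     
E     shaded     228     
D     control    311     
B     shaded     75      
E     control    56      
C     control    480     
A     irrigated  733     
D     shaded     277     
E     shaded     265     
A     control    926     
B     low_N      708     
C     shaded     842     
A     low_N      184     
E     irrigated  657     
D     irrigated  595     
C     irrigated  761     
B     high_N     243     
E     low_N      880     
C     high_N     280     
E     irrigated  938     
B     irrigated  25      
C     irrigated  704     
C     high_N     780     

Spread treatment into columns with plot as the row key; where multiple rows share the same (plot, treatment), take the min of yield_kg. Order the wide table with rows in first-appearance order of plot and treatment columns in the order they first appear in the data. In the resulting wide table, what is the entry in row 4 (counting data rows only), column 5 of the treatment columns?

With rows in first-appearance order of plot, row 4 is plot=E. treatment columns in first-appearance order: high_N, irrigated, low_N, shaded, control; column 5 is control.
Long rows with plot=E, treatment=control: min(387, 56) = 56.

56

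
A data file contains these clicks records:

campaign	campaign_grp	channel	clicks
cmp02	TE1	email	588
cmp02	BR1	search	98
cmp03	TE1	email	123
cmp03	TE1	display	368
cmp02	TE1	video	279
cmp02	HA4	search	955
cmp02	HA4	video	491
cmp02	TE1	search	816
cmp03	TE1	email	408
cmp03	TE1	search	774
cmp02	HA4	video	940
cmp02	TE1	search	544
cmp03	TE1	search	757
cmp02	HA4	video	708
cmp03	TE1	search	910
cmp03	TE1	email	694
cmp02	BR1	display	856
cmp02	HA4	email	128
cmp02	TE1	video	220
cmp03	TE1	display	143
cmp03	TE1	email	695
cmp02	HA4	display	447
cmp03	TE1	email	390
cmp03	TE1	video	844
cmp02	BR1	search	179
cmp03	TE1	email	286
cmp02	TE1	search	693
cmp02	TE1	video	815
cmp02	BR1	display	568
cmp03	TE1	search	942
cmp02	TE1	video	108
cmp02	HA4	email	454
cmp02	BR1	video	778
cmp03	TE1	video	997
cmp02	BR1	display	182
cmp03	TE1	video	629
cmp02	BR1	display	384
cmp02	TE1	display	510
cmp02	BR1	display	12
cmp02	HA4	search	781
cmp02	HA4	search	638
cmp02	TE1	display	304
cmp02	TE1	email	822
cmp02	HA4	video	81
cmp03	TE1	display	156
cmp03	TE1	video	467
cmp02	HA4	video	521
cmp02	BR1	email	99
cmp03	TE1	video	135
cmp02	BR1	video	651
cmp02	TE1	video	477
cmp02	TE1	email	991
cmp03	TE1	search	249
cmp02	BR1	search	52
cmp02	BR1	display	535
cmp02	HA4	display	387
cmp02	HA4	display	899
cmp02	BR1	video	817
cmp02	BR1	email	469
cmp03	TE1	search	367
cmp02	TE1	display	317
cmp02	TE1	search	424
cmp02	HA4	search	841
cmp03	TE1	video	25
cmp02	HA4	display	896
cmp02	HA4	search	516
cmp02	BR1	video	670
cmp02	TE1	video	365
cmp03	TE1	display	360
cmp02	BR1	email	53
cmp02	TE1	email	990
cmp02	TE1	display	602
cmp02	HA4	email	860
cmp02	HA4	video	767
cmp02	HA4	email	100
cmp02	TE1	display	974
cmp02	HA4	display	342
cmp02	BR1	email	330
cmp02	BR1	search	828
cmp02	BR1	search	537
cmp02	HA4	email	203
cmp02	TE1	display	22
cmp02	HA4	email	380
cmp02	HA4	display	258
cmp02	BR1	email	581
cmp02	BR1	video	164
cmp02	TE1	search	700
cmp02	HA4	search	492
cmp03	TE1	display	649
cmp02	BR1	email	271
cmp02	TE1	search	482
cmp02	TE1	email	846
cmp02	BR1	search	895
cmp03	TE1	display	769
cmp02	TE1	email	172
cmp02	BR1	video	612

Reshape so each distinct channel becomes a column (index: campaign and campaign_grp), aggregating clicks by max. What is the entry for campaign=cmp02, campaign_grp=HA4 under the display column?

899

Rows with campaign=cmp02, campaign_grp=HA4 and channel=display: clicks values are 447, 387, 899, 896, 342, 258.
max(447, 387, 899, 896, 342, 258) = 899.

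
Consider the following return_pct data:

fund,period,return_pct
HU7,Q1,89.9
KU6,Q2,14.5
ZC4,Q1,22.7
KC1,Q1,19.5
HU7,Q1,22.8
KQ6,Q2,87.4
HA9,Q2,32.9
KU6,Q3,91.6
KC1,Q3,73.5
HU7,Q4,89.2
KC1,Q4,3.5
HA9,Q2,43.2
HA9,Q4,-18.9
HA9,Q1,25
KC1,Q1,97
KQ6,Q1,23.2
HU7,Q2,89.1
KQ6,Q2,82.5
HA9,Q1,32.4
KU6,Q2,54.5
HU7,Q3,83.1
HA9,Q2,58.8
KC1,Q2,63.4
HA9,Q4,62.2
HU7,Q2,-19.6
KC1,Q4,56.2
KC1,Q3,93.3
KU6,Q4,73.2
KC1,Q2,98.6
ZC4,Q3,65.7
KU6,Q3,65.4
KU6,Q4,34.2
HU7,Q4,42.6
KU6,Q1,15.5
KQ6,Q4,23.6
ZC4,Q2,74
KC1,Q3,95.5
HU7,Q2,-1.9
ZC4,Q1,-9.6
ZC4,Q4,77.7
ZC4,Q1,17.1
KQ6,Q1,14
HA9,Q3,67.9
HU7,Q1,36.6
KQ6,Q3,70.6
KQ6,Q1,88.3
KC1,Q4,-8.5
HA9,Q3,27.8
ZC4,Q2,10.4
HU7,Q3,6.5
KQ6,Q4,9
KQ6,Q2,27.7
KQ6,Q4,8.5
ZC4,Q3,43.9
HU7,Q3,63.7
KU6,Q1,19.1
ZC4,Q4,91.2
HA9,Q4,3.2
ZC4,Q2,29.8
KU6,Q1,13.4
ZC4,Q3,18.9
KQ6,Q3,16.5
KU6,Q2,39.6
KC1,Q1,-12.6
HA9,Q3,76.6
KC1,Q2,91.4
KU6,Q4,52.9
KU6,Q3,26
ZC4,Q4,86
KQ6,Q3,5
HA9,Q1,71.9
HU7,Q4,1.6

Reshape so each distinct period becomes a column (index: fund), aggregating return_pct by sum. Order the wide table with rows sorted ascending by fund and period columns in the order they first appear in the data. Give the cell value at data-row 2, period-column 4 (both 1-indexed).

With rows sorted ascending by fund, row 2 is fund=HU7. period columns in first-appearance order: Q1, Q2, Q3, Q4; column 4 is Q4.
Long rows with fund=HU7, period=Q4: 89.2 + 42.6 + 1.6 = 133.4.

133.4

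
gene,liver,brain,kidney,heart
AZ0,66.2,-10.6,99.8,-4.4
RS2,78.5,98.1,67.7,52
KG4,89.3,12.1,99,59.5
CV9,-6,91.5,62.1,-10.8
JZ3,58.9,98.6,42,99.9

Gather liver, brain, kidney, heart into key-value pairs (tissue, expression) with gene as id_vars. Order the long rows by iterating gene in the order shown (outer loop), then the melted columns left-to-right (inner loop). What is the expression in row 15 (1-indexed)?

20 rows total (5 × 4). Row 15: index ⌊(15-1)/4⌋ = 3 into gene → CV9; (15-1) mod 4 = 2 into the melted columns → kidney.
So row 15 is (CV9, kidney, 62.1); expression = 62.1.

62.1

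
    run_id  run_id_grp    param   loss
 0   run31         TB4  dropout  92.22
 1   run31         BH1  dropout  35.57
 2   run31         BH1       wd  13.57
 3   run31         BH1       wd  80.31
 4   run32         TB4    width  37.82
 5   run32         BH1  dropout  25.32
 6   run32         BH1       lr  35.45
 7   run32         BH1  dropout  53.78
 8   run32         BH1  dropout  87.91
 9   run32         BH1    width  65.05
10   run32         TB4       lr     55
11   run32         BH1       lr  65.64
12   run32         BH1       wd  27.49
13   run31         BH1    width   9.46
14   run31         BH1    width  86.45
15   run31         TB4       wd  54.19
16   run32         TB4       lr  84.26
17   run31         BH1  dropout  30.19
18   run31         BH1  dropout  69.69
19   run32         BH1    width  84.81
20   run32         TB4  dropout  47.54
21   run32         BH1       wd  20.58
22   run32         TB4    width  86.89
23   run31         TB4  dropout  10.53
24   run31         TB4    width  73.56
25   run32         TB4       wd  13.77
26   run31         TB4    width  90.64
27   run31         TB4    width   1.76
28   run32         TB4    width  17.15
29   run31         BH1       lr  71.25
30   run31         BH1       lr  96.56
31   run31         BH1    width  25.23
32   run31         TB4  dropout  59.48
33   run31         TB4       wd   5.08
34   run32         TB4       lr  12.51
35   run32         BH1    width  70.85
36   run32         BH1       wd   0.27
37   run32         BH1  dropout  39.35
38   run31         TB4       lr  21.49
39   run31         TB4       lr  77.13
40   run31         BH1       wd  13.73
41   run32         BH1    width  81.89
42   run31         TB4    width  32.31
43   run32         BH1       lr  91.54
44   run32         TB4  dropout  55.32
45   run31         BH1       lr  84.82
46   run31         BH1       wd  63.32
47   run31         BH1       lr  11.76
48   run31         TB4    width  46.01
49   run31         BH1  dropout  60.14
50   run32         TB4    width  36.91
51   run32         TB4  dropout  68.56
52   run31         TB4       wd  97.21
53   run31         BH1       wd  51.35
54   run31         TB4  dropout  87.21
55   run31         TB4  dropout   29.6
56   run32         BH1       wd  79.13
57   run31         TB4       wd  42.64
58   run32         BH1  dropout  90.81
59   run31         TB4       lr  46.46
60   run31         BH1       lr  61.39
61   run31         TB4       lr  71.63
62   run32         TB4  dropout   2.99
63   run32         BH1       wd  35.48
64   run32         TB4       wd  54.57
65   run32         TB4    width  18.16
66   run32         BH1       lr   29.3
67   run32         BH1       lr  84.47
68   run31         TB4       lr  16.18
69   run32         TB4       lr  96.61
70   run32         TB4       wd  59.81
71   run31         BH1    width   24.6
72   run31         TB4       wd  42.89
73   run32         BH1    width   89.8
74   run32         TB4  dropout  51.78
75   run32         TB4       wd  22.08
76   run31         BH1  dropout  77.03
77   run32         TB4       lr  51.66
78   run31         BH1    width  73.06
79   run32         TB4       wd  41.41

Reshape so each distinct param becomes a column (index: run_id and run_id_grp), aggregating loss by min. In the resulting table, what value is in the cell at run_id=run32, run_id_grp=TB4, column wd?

13.77

Rows with run_id=run32, run_id_grp=TB4 and param=wd: loss values are 13.77, 54.57, 59.81, 22.08, 41.41.
min(13.77, 54.57, 59.81, 22.08, 41.41) = 13.77.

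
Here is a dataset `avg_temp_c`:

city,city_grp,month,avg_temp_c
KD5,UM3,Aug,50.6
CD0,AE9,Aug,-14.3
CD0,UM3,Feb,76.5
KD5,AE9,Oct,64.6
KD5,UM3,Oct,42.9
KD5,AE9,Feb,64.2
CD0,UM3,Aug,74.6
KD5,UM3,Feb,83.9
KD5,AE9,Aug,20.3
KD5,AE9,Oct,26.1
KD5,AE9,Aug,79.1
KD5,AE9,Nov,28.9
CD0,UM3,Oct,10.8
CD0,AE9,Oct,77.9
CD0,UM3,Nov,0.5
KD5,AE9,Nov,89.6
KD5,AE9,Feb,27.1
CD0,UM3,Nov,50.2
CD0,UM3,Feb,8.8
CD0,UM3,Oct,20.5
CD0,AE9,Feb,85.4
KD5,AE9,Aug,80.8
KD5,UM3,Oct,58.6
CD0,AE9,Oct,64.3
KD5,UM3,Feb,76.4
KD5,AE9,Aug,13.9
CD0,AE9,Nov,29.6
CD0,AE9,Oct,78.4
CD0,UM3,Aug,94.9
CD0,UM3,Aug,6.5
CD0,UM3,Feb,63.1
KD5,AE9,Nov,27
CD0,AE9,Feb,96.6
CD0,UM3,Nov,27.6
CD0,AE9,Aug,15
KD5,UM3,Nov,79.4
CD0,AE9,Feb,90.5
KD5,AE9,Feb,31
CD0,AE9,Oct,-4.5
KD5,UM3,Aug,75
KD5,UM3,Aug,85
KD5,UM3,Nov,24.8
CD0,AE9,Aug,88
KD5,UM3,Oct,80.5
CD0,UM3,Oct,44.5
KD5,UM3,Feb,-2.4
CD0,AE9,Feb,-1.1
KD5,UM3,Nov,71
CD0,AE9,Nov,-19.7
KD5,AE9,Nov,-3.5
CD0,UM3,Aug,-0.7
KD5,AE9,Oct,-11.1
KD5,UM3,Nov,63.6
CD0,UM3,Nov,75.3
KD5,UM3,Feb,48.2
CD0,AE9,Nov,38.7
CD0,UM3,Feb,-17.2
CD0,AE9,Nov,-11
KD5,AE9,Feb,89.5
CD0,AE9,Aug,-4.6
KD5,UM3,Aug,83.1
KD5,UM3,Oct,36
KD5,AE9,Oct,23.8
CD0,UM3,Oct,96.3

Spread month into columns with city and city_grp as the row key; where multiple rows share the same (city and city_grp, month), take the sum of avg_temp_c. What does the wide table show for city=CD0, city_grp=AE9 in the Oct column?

216.1

Rows with city=CD0, city_grp=AE9 and month=Oct: avg_temp_c values are 77.9, 64.3, 78.4, -4.5.
77.9 + 64.3 + 78.4 + -4.5 = 216.1.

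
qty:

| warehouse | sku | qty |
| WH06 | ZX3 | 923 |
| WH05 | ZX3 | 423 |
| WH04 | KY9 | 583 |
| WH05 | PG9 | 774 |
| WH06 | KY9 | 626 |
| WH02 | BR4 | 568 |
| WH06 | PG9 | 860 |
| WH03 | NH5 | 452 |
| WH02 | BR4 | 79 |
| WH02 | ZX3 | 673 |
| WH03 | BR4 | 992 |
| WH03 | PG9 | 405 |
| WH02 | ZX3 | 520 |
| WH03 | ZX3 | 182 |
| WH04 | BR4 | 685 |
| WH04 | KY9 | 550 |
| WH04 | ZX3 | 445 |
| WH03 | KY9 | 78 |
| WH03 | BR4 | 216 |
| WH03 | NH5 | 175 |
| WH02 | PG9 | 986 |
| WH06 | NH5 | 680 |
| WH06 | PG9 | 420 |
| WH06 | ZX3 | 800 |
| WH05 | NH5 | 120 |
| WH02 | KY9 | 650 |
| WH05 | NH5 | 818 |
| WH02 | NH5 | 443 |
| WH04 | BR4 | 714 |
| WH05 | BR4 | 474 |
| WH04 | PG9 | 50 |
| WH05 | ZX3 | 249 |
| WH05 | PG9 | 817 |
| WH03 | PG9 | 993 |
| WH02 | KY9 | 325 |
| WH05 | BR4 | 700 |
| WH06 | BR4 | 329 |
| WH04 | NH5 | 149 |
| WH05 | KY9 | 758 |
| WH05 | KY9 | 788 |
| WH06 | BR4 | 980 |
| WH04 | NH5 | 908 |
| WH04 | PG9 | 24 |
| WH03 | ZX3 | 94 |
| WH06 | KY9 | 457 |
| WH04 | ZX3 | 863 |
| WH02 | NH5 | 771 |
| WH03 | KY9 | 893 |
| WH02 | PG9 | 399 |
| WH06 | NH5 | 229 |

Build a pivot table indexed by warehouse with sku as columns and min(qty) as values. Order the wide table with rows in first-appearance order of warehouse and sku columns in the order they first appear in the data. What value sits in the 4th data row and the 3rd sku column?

With rows in first-appearance order of warehouse, row 4 is warehouse=WH02. sku columns in first-appearance order: ZX3, KY9, PG9, BR4, NH5; column 3 is PG9.
Long rows with warehouse=WH02, sku=PG9: min(986, 399) = 399.

399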